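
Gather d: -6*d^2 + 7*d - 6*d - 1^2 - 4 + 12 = -6*d^2 + d + 7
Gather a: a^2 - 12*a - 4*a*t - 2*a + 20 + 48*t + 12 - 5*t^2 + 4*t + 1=a^2 + a*(-4*t - 14) - 5*t^2 + 52*t + 33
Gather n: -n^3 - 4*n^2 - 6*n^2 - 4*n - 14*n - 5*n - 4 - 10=-n^3 - 10*n^2 - 23*n - 14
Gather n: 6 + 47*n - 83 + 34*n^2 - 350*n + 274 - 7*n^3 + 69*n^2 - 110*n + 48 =-7*n^3 + 103*n^2 - 413*n + 245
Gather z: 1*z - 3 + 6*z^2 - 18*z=6*z^2 - 17*z - 3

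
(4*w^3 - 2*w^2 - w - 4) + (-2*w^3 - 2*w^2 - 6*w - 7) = 2*w^3 - 4*w^2 - 7*w - 11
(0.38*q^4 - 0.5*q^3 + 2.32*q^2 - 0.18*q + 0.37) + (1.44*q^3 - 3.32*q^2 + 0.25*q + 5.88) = 0.38*q^4 + 0.94*q^3 - 1.0*q^2 + 0.07*q + 6.25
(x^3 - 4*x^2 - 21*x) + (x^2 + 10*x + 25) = x^3 - 3*x^2 - 11*x + 25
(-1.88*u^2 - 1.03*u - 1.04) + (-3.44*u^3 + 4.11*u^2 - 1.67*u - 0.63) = -3.44*u^3 + 2.23*u^2 - 2.7*u - 1.67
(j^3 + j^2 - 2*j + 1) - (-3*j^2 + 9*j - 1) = j^3 + 4*j^2 - 11*j + 2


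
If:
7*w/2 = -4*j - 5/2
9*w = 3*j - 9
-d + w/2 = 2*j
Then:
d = -53/62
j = 6/31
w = -29/31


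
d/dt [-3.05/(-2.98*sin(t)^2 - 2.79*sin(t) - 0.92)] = -(18.178*sin(t) + 8.5095)*cos(t)/(2.98*sin(t)^2 + 2.79*sin(t) + 0.92)^2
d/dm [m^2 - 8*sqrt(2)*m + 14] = 2*m - 8*sqrt(2)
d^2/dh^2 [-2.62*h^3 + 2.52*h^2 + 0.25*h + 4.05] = 5.04 - 15.72*h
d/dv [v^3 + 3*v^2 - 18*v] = 3*v^2 + 6*v - 18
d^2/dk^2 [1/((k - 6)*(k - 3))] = 2*((k - 6)^2 + (k - 6)*(k - 3) + (k - 3)^2)/((k - 6)^3*(k - 3)^3)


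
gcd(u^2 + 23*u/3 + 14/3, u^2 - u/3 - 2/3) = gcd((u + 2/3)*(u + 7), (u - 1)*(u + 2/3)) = u + 2/3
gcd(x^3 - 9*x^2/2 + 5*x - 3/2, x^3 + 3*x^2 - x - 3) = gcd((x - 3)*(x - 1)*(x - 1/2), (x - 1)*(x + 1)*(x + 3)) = x - 1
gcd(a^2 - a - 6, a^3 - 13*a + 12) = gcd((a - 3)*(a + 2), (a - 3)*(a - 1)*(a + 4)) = a - 3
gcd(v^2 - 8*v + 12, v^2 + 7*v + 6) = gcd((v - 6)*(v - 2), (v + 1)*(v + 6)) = 1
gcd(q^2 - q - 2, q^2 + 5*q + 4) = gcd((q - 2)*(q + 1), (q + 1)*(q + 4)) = q + 1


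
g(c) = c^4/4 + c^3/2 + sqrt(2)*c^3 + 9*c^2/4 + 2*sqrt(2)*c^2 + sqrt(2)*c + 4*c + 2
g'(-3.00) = -0.37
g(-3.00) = 0.03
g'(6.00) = 489.09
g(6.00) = 954.78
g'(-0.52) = 1.54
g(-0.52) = 0.31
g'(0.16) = 7.19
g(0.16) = 3.00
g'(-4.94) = -25.17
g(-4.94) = 17.30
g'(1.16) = 26.48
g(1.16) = 18.55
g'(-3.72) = -4.38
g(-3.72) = 1.47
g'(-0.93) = 0.13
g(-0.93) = 0.00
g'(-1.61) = -0.23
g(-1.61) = 0.14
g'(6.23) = 533.38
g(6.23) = 1072.31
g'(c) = c^3 + 3*c^2/2 + 3*sqrt(2)*c^2 + 9*c/2 + 4*sqrt(2)*c + sqrt(2) + 4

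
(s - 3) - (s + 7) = -10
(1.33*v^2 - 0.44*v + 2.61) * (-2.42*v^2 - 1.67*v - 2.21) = -3.2186*v^4 - 1.1563*v^3 - 8.5207*v^2 - 3.3863*v - 5.7681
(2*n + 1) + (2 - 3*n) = 3 - n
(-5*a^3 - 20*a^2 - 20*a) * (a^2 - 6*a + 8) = -5*a^5 + 10*a^4 + 60*a^3 - 40*a^2 - 160*a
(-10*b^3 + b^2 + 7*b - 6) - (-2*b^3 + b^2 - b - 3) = -8*b^3 + 8*b - 3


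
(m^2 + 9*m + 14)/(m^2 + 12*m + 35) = (m + 2)/(m + 5)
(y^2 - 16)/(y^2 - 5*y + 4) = (y + 4)/(y - 1)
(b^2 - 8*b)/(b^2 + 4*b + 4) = b*(b - 8)/(b^2 + 4*b + 4)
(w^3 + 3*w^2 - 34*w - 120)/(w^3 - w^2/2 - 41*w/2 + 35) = 2*(w^2 - 2*w - 24)/(2*w^2 - 11*w + 14)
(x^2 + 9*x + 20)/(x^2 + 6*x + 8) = (x + 5)/(x + 2)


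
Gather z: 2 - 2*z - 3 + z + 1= -z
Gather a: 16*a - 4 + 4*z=16*a + 4*z - 4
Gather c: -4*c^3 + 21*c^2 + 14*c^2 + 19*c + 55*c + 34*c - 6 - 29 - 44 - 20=-4*c^3 + 35*c^2 + 108*c - 99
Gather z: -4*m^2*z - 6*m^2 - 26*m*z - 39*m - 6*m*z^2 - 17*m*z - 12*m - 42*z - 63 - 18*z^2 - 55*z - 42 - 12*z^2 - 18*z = -6*m^2 - 51*m + z^2*(-6*m - 30) + z*(-4*m^2 - 43*m - 115) - 105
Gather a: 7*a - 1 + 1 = 7*a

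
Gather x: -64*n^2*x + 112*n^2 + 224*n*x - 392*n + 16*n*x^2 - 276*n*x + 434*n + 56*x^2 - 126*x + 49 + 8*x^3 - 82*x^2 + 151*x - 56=112*n^2 + 42*n + 8*x^3 + x^2*(16*n - 26) + x*(-64*n^2 - 52*n + 25) - 7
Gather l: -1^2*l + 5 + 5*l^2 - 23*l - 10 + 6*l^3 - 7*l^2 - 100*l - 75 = 6*l^3 - 2*l^2 - 124*l - 80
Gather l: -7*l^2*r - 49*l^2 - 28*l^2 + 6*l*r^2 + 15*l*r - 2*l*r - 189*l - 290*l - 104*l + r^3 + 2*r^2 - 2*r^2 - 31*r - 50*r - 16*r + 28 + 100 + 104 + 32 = l^2*(-7*r - 77) + l*(6*r^2 + 13*r - 583) + r^3 - 97*r + 264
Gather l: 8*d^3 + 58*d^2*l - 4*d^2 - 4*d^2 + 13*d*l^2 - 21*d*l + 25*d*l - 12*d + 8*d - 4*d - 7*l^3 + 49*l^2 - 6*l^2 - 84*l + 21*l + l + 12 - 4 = 8*d^3 - 8*d^2 - 8*d - 7*l^3 + l^2*(13*d + 43) + l*(58*d^2 + 4*d - 62) + 8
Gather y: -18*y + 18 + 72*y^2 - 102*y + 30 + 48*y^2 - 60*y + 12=120*y^2 - 180*y + 60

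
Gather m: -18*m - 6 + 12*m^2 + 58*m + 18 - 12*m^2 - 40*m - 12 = 0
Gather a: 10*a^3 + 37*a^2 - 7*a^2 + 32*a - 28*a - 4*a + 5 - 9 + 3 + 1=10*a^3 + 30*a^2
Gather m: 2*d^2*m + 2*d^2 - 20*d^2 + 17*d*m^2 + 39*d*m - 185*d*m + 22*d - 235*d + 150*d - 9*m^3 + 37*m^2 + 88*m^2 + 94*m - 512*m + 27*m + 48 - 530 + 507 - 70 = -18*d^2 - 63*d - 9*m^3 + m^2*(17*d + 125) + m*(2*d^2 - 146*d - 391) - 45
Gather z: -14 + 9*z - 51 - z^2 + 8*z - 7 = -z^2 + 17*z - 72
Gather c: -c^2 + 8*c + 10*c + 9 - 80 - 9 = -c^2 + 18*c - 80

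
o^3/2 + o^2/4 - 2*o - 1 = (o/2 + 1)*(o - 2)*(o + 1/2)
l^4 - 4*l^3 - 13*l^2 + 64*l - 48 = (l - 4)*(l - 3)*(l - 1)*(l + 4)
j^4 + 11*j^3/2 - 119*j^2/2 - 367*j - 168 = (j - 8)*(j + 1/2)*(j + 6)*(j + 7)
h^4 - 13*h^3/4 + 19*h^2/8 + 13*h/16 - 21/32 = (h - 7/4)*(h - 3/2)*(h - 1/2)*(h + 1/2)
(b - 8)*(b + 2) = b^2 - 6*b - 16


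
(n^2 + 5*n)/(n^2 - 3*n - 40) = n/(n - 8)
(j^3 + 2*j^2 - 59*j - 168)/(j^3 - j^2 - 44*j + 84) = (j^2 - 5*j - 24)/(j^2 - 8*j + 12)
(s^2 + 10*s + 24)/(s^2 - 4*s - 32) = (s + 6)/(s - 8)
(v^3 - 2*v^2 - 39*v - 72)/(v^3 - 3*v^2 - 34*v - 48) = (v + 3)/(v + 2)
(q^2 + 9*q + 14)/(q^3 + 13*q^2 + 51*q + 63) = (q + 2)/(q^2 + 6*q + 9)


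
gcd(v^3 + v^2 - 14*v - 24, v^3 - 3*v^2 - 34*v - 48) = v^2 + 5*v + 6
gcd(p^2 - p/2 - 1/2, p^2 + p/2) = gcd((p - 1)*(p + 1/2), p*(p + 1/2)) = p + 1/2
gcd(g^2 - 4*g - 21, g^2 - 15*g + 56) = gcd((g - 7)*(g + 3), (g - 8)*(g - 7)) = g - 7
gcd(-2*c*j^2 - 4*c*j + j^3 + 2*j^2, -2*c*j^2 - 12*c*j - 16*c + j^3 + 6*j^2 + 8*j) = 2*c*j + 4*c - j^2 - 2*j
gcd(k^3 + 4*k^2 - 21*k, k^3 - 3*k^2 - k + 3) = k - 3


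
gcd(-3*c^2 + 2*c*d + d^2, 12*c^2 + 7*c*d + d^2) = 3*c + d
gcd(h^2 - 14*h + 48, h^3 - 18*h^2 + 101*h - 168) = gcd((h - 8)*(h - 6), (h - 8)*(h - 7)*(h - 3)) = h - 8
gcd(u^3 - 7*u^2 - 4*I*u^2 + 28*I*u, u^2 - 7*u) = u^2 - 7*u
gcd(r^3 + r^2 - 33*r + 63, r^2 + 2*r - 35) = r + 7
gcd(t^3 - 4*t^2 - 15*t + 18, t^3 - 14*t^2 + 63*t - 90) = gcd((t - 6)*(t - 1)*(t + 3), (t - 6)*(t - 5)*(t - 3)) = t - 6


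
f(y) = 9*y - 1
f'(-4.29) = 9.00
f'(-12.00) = 9.00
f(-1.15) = -11.35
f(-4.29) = -39.61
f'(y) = 9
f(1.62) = 13.58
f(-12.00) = -109.00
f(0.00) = -1.00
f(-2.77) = -25.93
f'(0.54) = 9.00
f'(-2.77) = 9.00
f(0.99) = 7.91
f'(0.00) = 9.00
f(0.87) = 6.83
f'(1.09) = 9.00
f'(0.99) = 9.00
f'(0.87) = 9.00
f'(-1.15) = 9.00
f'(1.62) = 9.00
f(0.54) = 3.86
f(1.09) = 8.81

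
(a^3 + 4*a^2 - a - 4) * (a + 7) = a^4 + 11*a^3 + 27*a^2 - 11*a - 28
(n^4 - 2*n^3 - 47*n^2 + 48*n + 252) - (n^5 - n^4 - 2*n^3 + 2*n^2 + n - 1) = -n^5 + 2*n^4 - 49*n^2 + 47*n + 253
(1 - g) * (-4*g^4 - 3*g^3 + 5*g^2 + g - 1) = 4*g^5 - g^4 - 8*g^3 + 4*g^2 + 2*g - 1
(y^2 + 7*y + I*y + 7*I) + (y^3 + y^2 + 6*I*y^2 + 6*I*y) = y^3 + 2*y^2 + 6*I*y^2 + 7*y + 7*I*y + 7*I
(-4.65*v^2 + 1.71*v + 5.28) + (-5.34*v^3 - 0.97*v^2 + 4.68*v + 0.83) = -5.34*v^3 - 5.62*v^2 + 6.39*v + 6.11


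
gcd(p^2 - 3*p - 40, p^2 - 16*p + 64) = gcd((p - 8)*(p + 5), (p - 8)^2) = p - 8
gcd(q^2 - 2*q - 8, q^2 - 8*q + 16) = q - 4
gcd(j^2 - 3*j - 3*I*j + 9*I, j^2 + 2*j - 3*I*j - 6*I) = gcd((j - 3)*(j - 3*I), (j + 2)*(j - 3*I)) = j - 3*I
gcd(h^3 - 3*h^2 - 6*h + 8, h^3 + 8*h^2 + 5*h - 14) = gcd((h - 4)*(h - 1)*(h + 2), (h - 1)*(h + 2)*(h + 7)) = h^2 + h - 2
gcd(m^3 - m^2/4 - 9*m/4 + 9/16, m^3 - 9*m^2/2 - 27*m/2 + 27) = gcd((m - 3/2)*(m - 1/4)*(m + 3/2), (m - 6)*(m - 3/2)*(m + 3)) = m - 3/2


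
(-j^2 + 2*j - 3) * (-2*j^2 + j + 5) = 2*j^4 - 5*j^3 + 3*j^2 + 7*j - 15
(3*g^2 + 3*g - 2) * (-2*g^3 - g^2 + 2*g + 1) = -6*g^5 - 9*g^4 + 7*g^3 + 11*g^2 - g - 2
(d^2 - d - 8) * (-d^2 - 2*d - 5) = -d^4 - d^3 + 5*d^2 + 21*d + 40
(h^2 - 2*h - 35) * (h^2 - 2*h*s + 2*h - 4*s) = h^4 - 2*h^3*s - 39*h^2 + 78*h*s - 70*h + 140*s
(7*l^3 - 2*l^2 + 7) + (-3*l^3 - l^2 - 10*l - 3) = 4*l^3 - 3*l^2 - 10*l + 4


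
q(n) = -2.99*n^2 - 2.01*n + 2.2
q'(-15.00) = 87.69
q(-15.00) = -640.40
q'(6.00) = -37.89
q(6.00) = -117.50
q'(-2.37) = 12.16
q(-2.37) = -9.83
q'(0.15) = -2.91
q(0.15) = 1.83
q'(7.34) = -45.90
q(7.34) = -173.64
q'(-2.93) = 15.51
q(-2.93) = -17.58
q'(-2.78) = 14.61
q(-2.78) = -15.32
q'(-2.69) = 14.08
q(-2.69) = -14.03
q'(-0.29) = -0.28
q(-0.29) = 2.53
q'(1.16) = -8.95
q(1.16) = -4.15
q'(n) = -5.98*n - 2.01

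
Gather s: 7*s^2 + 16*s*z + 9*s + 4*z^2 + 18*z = 7*s^2 + s*(16*z + 9) + 4*z^2 + 18*z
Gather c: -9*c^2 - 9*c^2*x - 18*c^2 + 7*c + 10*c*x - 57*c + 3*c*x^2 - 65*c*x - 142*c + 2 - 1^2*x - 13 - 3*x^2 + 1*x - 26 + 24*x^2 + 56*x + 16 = c^2*(-9*x - 27) + c*(3*x^2 - 55*x - 192) + 21*x^2 + 56*x - 21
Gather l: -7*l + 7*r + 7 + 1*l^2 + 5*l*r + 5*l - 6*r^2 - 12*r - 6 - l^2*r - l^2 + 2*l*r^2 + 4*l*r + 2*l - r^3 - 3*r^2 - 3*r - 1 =-l^2*r + l*(2*r^2 + 9*r) - r^3 - 9*r^2 - 8*r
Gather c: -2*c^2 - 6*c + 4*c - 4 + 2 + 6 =-2*c^2 - 2*c + 4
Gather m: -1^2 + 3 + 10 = 12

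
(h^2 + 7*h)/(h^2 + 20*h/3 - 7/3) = 3*h/(3*h - 1)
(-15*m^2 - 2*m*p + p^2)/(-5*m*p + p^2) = (3*m + p)/p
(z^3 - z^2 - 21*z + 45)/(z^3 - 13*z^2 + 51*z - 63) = (z + 5)/(z - 7)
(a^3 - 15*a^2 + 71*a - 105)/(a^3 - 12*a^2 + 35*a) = (a - 3)/a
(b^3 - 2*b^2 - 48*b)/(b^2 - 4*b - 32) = b*(b + 6)/(b + 4)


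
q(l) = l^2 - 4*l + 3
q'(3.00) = 2.00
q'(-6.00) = -16.00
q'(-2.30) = -8.60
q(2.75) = -0.44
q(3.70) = 1.89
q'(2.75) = 1.50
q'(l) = 2*l - 4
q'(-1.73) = -7.46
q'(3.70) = 3.40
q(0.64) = 0.85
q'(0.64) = -2.72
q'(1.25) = -1.50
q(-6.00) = 63.00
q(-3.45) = 28.70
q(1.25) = -0.44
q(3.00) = 0.00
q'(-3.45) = -10.90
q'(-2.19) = -8.38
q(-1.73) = 12.91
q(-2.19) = 16.56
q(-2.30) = 17.49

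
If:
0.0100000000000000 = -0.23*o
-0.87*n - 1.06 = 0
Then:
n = -1.22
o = -0.04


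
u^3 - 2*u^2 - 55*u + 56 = (u - 8)*(u - 1)*(u + 7)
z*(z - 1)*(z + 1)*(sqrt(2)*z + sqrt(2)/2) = sqrt(2)*z^4 + sqrt(2)*z^3/2 - sqrt(2)*z^2 - sqrt(2)*z/2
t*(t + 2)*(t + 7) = t^3 + 9*t^2 + 14*t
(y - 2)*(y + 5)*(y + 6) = y^3 + 9*y^2 + 8*y - 60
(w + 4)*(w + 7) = w^2 + 11*w + 28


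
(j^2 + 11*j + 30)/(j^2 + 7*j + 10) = (j + 6)/(j + 2)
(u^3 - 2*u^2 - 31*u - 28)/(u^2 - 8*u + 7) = (u^2 + 5*u + 4)/(u - 1)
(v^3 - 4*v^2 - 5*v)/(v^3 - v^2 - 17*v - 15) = v/(v + 3)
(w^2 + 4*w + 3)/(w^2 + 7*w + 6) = (w + 3)/(w + 6)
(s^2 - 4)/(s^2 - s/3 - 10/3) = 3*(s + 2)/(3*s + 5)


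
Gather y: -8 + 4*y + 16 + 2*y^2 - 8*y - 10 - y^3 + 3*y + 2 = -y^3 + 2*y^2 - y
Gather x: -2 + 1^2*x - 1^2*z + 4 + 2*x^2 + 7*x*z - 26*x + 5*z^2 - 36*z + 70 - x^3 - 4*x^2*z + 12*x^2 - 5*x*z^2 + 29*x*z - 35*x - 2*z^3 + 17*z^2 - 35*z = -x^3 + x^2*(14 - 4*z) + x*(-5*z^2 + 36*z - 60) - 2*z^3 + 22*z^2 - 72*z + 72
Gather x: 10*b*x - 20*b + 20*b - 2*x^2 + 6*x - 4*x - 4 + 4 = -2*x^2 + x*(10*b + 2)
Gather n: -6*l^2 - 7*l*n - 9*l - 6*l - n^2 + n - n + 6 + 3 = -6*l^2 - 7*l*n - 15*l - n^2 + 9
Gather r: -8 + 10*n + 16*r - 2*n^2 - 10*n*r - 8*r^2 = -2*n^2 + 10*n - 8*r^2 + r*(16 - 10*n) - 8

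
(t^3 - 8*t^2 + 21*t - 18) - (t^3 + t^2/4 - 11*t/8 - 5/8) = -33*t^2/4 + 179*t/8 - 139/8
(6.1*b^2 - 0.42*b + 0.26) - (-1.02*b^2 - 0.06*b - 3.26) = 7.12*b^2 - 0.36*b + 3.52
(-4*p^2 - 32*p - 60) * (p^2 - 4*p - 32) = -4*p^4 - 16*p^3 + 196*p^2 + 1264*p + 1920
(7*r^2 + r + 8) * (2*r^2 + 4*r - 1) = 14*r^4 + 30*r^3 + 13*r^2 + 31*r - 8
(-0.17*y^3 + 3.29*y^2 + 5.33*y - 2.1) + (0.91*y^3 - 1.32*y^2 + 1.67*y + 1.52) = 0.74*y^3 + 1.97*y^2 + 7.0*y - 0.58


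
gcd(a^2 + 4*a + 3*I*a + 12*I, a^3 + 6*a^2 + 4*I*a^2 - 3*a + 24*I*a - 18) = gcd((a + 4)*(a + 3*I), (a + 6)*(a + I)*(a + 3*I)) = a + 3*I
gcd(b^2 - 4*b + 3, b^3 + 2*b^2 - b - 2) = b - 1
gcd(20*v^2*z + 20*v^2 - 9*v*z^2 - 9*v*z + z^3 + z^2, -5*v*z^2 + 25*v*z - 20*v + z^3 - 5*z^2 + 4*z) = -5*v + z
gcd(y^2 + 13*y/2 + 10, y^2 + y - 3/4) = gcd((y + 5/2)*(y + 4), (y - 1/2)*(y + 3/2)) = 1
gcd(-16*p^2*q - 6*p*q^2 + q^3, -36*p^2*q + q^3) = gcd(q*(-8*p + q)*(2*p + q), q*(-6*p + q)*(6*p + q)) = q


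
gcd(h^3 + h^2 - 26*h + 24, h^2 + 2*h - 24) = h^2 + 2*h - 24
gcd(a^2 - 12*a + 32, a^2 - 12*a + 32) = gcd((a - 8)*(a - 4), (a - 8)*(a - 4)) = a^2 - 12*a + 32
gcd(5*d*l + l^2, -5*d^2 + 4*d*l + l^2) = 5*d + l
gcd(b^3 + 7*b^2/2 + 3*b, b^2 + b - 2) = b + 2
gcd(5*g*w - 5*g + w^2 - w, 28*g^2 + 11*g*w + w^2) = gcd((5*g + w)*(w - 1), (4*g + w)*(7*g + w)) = 1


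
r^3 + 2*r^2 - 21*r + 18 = (r - 3)*(r - 1)*(r + 6)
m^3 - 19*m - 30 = (m - 5)*(m + 2)*(m + 3)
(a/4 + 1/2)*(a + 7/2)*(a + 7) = a^3/4 + 25*a^2/8 + 91*a/8 + 49/4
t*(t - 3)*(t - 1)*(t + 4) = t^4 - 13*t^2 + 12*t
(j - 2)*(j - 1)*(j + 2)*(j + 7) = j^4 + 6*j^3 - 11*j^2 - 24*j + 28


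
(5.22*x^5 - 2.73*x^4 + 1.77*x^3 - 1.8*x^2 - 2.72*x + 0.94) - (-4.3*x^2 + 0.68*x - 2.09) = 5.22*x^5 - 2.73*x^4 + 1.77*x^3 + 2.5*x^2 - 3.4*x + 3.03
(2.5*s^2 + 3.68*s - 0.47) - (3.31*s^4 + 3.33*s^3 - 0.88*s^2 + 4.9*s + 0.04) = -3.31*s^4 - 3.33*s^3 + 3.38*s^2 - 1.22*s - 0.51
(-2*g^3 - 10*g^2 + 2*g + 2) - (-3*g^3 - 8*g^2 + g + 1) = g^3 - 2*g^2 + g + 1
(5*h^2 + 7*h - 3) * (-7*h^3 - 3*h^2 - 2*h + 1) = -35*h^5 - 64*h^4 - 10*h^3 + 13*h - 3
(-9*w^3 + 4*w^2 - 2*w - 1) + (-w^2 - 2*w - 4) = -9*w^3 + 3*w^2 - 4*w - 5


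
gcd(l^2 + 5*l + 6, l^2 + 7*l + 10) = l + 2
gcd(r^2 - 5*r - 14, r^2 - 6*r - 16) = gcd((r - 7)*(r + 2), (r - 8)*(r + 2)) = r + 2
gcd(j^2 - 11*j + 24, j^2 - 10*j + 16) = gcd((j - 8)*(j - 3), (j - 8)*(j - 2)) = j - 8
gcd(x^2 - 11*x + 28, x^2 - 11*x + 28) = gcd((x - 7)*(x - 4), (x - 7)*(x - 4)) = x^2 - 11*x + 28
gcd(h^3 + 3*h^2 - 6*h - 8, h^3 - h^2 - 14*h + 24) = h^2 + 2*h - 8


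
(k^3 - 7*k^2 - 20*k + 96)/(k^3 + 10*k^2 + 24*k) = (k^2 - 11*k + 24)/(k*(k + 6))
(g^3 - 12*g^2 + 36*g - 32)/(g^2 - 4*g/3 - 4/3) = 3*(g^2 - 10*g + 16)/(3*g + 2)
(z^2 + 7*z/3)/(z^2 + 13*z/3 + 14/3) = z/(z + 2)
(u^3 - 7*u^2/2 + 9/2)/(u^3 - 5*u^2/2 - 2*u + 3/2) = (2*u - 3)/(2*u - 1)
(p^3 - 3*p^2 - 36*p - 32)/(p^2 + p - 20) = (p^3 - 3*p^2 - 36*p - 32)/(p^2 + p - 20)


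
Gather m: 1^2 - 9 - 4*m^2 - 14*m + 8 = -4*m^2 - 14*m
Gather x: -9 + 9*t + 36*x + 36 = 9*t + 36*x + 27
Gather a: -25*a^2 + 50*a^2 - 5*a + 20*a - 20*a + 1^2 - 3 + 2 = 25*a^2 - 5*a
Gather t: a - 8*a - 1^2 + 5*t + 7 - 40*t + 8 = -7*a - 35*t + 14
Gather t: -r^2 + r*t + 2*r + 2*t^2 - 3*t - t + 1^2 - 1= -r^2 + 2*r + 2*t^2 + t*(r - 4)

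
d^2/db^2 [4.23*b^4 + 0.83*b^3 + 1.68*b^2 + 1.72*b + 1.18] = 50.76*b^2 + 4.98*b + 3.36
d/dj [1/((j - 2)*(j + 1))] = (1 - 2*j)/(j^4 - 2*j^3 - 3*j^2 + 4*j + 4)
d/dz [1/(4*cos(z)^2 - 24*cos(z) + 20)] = (cos(z) - 3)*sin(z)/(2*(cos(z)^2 - 6*cos(z) + 5)^2)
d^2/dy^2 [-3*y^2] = -6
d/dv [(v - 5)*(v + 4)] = 2*v - 1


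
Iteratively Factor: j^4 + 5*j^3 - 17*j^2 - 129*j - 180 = (j - 5)*(j^3 + 10*j^2 + 33*j + 36) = (j - 5)*(j + 3)*(j^2 + 7*j + 12) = (j - 5)*(j + 3)^2*(j + 4)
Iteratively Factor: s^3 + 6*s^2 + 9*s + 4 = (s + 1)*(s^2 + 5*s + 4) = (s + 1)^2*(s + 4)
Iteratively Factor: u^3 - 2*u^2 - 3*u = (u)*(u^2 - 2*u - 3) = u*(u - 3)*(u + 1)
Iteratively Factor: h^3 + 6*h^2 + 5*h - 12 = (h + 3)*(h^2 + 3*h - 4) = (h - 1)*(h + 3)*(h + 4)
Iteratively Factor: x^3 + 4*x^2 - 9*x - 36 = (x - 3)*(x^2 + 7*x + 12) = (x - 3)*(x + 3)*(x + 4)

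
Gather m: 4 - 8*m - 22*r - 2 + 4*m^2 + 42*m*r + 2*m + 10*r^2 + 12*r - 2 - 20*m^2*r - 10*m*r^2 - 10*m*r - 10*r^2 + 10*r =m^2*(4 - 20*r) + m*(-10*r^2 + 32*r - 6)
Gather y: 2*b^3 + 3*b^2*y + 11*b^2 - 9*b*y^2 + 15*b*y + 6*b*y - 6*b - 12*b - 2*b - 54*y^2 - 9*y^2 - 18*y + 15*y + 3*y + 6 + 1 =2*b^3 + 11*b^2 - 20*b + y^2*(-9*b - 63) + y*(3*b^2 + 21*b) + 7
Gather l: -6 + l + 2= l - 4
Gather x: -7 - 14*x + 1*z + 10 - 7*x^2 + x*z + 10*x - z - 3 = -7*x^2 + x*(z - 4)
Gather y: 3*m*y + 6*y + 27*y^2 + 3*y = 27*y^2 + y*(3*m + 9)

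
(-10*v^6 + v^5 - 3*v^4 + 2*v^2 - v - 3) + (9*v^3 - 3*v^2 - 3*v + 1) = -10*v^6 + v^5 - 3*v^4 + 9*v^3 - v^2 - 4*v - 2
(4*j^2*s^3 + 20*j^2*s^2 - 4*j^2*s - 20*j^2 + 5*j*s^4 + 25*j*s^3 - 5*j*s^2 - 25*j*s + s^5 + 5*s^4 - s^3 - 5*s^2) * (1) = 4*j^2*s^3 + 20*j^2*s^2 - 4*j^2*s - 20*j^2 + 5*j*s^4 + 25*j*s^3 - 5*j*s^2 - 25*j*s + s^5 + 5*s^4 - s^3 - 5*s^2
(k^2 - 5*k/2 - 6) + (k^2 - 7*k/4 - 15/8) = 2*k^2 - 17*k/4 - 63/8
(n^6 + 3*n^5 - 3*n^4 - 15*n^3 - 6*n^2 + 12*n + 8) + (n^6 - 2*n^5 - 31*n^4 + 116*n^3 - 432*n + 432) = 2*n^6 + n^5 - 34*n^4 + 101*n^3 - 6*n^2 - 420*n + 440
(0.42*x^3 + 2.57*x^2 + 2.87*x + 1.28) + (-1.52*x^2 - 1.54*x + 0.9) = 0.42*x^3 + 1.05*x^2 + 1.33*x + 2.18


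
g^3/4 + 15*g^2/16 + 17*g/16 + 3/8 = (g/4 + 1/2)*(g + 3/4)*(g + 1)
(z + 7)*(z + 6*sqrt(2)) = z^2 + 7*z + 6*sqrt(2)*z + 42*sqrt(2)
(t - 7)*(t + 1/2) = t^2 - 13*t/2 - 7/2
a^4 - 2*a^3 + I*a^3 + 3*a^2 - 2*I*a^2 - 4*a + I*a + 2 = (a - 1)^2*(a - I)*(a + 2*I)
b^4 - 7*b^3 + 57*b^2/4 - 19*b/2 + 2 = (b - 4)*(b - 2)*(b - 1/2)^2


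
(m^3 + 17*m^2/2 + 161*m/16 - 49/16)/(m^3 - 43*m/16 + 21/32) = 2*(m + 7)/(2*m - 3)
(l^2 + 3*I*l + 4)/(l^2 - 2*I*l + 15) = (l^2 + 3*I*l + 4)/(l^2 - 2*I*l + 15)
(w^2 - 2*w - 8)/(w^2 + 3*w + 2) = (w - 4)/(w + 1)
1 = 1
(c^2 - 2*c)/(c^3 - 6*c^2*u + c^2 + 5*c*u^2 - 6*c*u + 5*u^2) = c*(c - 2)/(c^3 - 6*c^2*u + c^2 + 5*c*u^2 - 6*c*u + 5*u^2)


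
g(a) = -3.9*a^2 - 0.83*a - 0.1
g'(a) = -7.8*a - 0.83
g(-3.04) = -33.62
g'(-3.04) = 22.88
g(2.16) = -20.09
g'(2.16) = -17.68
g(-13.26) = -674.82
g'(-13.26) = 102.60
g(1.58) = -11.15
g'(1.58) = -13.15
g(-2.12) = -15.87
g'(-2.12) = 15.71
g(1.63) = -11.81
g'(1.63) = -13.54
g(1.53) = -10.50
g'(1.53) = -12.76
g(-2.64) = -25.09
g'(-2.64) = 19.76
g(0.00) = -0.10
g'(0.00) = -0.83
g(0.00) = -0.10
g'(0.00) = -0.83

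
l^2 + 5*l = l*(l + 5)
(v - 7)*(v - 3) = v^2 - 10*v + 21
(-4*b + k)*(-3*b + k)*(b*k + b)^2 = 12*b^4*k^2 + 24*b^4*k + 12*b^4 - 7*b^3*k^3 - 14*b^3*k^2 - 7*b^3*k + b^2*k^4 + 2*b^2*k^3 + b^2*k^2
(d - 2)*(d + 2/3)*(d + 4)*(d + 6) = d^4 + 26*d^3/3 + 28*d^2/3 - 136*d/3 - 32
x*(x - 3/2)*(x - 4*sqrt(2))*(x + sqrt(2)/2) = x^4 - 7*sqrt(2)*x^3/2 - 3*x^3/2 - 4*x^2 + 21*sqrt(2)*x^2/4 + 6*x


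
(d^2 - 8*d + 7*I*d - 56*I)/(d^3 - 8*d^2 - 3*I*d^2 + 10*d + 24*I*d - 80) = (d + 7*I)/(d^2 - 3*I*d + 10)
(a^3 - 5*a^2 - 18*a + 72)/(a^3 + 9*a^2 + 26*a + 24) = (a^2 - 9*a + 18)/(a^2 + 5*a + 6)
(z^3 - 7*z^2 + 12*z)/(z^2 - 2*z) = (z^2 - 7*z + 12)/(z - 2)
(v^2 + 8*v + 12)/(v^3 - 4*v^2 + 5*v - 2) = (v^2 + 8*v + 12)/(v^3 - 4*v^2 + 5*v - 2)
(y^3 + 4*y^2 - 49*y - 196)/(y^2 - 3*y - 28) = y + 7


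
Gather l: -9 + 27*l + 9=27*l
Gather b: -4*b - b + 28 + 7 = 35 - 5*b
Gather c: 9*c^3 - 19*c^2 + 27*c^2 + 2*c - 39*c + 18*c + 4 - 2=9*c^3 + 8*c^2 - 19*c + 2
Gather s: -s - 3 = -s - 3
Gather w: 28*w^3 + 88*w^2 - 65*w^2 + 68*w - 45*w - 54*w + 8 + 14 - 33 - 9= 28*w^3 + 23*w^2 - 31*w - 20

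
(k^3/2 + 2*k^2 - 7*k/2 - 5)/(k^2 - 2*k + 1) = (k^3 + 4*k^2 - 7*k - 10)/(2*(k^2 - 2*k + 1))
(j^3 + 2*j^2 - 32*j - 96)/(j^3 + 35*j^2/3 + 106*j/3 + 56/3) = 3*(j^2 - 2*j - 24)/(3*j^2 + 23*j + 14)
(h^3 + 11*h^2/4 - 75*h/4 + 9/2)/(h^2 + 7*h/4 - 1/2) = (h^2 + 3*h - 18)/(h + 2)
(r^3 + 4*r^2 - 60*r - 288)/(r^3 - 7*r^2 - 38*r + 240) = (r + 6)/(r - 5)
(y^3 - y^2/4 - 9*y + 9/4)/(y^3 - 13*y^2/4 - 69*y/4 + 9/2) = (y - 3)/(y - 6)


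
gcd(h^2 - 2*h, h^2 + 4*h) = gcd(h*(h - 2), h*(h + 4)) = h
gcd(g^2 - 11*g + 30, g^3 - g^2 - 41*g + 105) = g - 5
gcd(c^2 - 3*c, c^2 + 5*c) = c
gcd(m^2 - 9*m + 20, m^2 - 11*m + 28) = m - 4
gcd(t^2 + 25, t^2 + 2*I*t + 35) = t - 5*I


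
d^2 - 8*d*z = d*(d - 8*z)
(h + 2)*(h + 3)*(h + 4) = h^3 + 9*h^2 + 26*h + 24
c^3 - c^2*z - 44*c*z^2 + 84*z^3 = (c - 6*z)*(c - 2*z)*(c + 7*z)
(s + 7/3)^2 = s^2 + 14*s/3 + 49/9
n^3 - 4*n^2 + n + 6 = (n - 3)*(n - 2)*(n + 1)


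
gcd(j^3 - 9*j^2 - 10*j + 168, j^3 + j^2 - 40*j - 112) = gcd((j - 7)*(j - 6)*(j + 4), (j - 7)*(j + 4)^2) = j^2 - 3*j - 28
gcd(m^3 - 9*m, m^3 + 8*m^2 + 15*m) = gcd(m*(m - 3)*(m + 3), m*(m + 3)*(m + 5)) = m^2 + 3*m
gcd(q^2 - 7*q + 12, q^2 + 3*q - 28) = q - 4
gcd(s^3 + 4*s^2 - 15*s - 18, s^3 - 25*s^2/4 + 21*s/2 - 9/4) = s - 3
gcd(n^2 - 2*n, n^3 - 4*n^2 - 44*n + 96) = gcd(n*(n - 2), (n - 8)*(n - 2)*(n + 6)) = n - 2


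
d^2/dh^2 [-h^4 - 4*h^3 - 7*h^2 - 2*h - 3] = -12*h^2 - 24*h - 14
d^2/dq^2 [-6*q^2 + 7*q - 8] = -12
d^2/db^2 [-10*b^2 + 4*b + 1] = -20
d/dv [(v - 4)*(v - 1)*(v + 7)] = 3*v^2 + 4*v - 31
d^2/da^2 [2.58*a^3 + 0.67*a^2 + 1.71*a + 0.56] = 15.48*a + 1.34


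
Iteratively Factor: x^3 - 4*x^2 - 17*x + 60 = (x - 5)*(x^2 + x - 12) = (x - 5)*(x + 4)*(x - 3)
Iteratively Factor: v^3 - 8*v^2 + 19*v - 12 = (v - 1)*(v^2 - 7*v + 12) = (v - 4)*(v - 1)*(v - 3)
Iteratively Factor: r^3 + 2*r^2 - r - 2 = (r + 1)*(r^2 + r - 2) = (r + 1)*(r + 2)*(r - 1)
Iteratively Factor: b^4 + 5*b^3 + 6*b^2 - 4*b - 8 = (b + 2)*(b^3 + 3*b^2 - 4) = (b + 2)^2*(b^2 + b - 2) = (b + 2)^3*(b - 1)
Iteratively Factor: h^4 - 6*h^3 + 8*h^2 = (h)*(h^3 - 6*h^2 + 8*h) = h*(h - 4)*(h^2 - 2*h) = h*(h - 4)*(h - 2)*(h)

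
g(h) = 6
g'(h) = 0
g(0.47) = 6.00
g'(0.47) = 0.00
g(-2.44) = 6.00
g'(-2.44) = 0.00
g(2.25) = 6.00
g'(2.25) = 0.00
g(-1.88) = 6.00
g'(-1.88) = 0.00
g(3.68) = 6.00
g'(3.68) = 0.00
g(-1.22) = 6.00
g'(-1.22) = 0.00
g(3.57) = 6.00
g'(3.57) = 0.00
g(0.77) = 6.00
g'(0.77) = 0.00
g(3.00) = 6.00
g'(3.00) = 0.00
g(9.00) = 6.00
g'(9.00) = 0.00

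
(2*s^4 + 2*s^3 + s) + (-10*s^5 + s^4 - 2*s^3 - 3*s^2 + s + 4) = -10*s^5 + 3*s^4 - 3*s^2 + 2*s + 4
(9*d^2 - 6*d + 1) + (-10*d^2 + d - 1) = -d^2 - 5*d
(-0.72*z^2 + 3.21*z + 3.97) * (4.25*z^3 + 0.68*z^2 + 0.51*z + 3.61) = -3.06*z^5 + 13.1529*z^4 + 18.6881*z^3 + 1.7375*z^2 + 13.6128*z + 14.3317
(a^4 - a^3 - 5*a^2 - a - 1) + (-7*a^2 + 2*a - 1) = a^4 - a^3 - 12*a^2 + a - 2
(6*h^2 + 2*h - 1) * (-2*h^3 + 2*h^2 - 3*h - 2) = -12*h^5 + 8*h^4 - 12*h^3 - 20*h^2 - h + 2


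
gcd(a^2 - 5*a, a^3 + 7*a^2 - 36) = 1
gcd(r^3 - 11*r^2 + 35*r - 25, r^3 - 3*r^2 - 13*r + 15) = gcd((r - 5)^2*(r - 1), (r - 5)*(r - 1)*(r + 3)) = r^2 - 6*r + 5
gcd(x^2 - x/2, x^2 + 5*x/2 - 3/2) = x - 1/2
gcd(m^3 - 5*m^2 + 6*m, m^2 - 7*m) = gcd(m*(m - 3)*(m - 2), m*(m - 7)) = m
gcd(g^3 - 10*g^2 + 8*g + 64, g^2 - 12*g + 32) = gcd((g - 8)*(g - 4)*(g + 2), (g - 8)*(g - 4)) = g^2 - 12*g + 32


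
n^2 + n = n*(n + 1)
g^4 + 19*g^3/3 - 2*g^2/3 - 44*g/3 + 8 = (g - 1)*(g - 2/3)*(g + 2)*(g + 6)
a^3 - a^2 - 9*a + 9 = (a - 3)*(a - 1)*(a + 3)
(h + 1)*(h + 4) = h^2 + 5*h + 4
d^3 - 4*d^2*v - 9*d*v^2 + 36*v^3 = (d - 4*v)*(d - 3*v)*(d + 3*v)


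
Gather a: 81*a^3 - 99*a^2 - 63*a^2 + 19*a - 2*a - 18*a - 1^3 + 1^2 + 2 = 81*a^3 - 162*a^2 - a + 2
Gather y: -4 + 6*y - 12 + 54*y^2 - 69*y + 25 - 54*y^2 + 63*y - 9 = 0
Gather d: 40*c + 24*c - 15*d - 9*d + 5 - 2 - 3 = 64*c - 24*d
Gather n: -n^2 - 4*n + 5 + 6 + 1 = -n^2 - 4*n + 12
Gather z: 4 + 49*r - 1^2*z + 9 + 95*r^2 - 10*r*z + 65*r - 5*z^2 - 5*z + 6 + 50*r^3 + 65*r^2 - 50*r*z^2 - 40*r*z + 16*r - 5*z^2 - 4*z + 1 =50*r^3 + 160*r^2 + 130*r + z^2*(-50*r - 10) + z*(-50*r - 10) + 20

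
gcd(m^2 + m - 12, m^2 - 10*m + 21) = m - 3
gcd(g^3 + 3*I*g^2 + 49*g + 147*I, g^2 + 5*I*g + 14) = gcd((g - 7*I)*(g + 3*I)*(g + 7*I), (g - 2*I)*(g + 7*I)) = g + 7*I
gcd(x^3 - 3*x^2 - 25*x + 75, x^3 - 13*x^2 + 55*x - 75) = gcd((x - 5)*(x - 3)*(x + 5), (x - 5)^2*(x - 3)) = x^2 - 8*x + 15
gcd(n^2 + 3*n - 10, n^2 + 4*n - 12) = n - 2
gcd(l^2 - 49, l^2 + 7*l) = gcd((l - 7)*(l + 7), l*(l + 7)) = l + 7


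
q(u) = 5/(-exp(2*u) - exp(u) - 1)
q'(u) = 5*(2*exp(2*u) + exp(u))/(-exp(2*u) - exp(u) - 1)^2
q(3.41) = -0.01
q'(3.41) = 0.01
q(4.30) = -0.00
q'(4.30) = 0.00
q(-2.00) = -4.33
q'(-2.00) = 0.65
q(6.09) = -0.00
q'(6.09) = 0.00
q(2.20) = -0.05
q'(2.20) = 0.10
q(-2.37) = -4.54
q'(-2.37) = 0.46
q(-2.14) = -4.42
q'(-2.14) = 0.57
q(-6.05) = -4.99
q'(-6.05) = 0.01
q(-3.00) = -4.75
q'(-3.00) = 0.25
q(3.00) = -0.01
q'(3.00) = 0.02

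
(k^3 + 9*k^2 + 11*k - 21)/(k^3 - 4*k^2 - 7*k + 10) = (k^2 + 10*k + 21)/(k^2 - 3*k - 10)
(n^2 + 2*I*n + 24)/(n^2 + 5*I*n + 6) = (n - 4*I)/(n - I)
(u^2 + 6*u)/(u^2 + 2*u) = (u + 6)/(u + 2)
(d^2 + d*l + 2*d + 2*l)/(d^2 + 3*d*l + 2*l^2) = (d + 2)/(d + 2*l)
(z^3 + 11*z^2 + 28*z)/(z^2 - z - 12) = z*(z^2 + 11*z + 28)/(z^2 - z - 12)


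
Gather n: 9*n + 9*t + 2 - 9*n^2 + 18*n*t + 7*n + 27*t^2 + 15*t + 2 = -9*n^2 + n*(18*t + 16) + 27*t^2 + 24*t + 4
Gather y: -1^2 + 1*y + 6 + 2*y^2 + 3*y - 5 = 2*y^2 + 4*y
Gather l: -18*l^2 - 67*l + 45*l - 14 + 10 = -18*l^2 - 22*l - 4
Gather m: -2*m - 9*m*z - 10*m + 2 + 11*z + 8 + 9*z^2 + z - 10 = m*(-9*z - 12) + 9*z^2 + 12*z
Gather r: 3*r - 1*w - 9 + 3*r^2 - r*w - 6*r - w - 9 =3*r^2 + r*(-w - 3) - 2*w - 18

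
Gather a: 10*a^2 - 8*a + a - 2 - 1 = 10*a^2 - 7*a - 3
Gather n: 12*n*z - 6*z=12*n*z - 6*z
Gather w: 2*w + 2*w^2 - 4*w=2*w^2 - 2*w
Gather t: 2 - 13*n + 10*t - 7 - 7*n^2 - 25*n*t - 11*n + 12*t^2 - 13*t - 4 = -7*n^2 - 24*n + 12*t^2 + t*(-25*n - 3) - 9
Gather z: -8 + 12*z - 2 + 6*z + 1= 18*z - 9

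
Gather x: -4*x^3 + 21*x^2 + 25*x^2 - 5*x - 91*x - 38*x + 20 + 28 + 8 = -4*x^3 + 46*x^2 - 134*x + 56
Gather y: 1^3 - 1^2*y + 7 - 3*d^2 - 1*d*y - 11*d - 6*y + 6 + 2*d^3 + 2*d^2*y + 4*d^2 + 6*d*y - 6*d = 2*d^3 + d^2 - 17*d + y*(2*d^2 + 5*d - 7) + 14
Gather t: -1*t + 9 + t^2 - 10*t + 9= t^2 - 11*t + 18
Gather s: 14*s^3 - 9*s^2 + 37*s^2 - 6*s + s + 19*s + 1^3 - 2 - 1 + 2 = 14*s^3 + 28*s^2 + 14*s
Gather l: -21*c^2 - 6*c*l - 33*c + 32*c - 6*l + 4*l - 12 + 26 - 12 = -21*c^2 - c + l*(-6*c - 2) + 2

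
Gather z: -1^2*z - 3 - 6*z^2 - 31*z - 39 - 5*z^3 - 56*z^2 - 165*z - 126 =-5*z^3 - 62*z^2 - 197*z - 168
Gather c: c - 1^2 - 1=c - 2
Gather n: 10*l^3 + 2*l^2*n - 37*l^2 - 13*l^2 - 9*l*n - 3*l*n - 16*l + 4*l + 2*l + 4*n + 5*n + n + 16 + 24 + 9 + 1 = 10*l^3 - 50*l^2 - 10*l + n*(2*l^2 - 12*l + 10) + 50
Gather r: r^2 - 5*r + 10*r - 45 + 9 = r^2 + 5*r - 36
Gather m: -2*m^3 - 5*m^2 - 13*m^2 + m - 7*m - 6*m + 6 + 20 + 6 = -2*m^3 - 18*m^2 - 12*m + 32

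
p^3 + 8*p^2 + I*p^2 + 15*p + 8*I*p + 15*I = (p + 3)*(p + 5)*(p + I)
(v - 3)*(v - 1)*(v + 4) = v^3 - 13*v + 12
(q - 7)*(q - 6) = q^2 - 13*q + 42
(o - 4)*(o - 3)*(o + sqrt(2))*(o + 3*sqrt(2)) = o^4 - 7*o^3 + 4*sqrt(2)*o^3 - 28*sqrt(2)*o^2 + 18*o^2 - 42*o + 48*sqrt(2)*o + 72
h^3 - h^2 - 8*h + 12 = (h - 2)^2*(h + 3)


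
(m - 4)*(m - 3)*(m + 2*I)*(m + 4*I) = m^4 - 7*m^3 + 6*I*m^3 + 4*m^2 - 42*I*m^2 + 56*m + 72*I*m - 96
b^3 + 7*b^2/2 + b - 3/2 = (b - 1/2)*(b + 1)*(b + 3)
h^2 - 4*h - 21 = (h - 7)*(h + 3)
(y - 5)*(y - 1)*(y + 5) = y^3 - y^2 - 25*y + 25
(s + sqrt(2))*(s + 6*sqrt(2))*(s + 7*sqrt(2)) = s^3 + 14*sqrt(2)*s^2 + 110*s + 84*sqrt(2)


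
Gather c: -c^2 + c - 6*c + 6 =-c^2 - 5*c + 6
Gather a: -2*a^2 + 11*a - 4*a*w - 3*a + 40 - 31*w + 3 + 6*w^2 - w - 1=-2*a^2 + a*(8 - 4*w) + 6*w^2 - 32*w + 42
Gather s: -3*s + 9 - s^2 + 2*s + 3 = -s^2 - s + 12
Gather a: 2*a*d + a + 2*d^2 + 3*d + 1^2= a*(2*d + 1) + 2*d^2 + 3*d + 1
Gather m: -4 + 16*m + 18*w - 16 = 16*m + 18*w - 20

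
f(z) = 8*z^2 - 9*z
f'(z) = 16*z - 9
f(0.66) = -2.46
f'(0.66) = 1.56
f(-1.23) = 23.17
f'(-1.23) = -28.68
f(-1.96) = 48.37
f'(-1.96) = -40.36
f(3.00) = 45.00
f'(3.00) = 39.00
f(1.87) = 11.15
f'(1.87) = 20.92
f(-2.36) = 65.80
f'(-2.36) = -46.76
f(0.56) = -2.53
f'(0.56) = -0.04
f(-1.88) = 45.20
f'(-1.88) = -39.08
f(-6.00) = 342.00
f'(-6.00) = -105.00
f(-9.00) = 729.00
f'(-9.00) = -153.00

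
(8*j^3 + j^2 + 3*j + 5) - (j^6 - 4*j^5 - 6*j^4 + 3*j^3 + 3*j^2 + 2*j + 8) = -j^6 + 4*j^5 + 6*j^4 + 5*j^3 - 2*j^2 + j - 3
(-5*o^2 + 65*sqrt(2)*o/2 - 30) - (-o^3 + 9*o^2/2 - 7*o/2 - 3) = o^3 - 19*o^2/2 + 7*o/2 + 65*sqrt(2)*o/2 - 27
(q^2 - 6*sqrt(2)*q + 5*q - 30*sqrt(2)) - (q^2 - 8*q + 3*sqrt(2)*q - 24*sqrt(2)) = -9*sqrt(2)*q + 13*q - 6*sqrt(2)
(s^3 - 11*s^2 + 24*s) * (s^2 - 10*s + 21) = s^5 - 21*s^4 + 155*s^3 - 471*s^2 + 504*s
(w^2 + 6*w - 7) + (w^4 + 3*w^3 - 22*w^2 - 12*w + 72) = w^4 + 3*w^3 - 21*w^2 - 6*w + 65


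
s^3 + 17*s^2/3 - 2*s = s*(s - 1/3)*(s + 6)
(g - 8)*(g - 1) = g^2 - 9*g + 8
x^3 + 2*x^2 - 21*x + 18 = (x - 3)*(x - 1)*(x + 6)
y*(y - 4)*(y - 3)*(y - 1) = y^4 - 8*y^3 + 19*y^2 - 12*y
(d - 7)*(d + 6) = d^2 - d - 42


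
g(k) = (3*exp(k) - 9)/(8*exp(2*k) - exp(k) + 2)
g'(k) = (3*exp(k) - 9)*(-16*exp(2*k) + exp(k))/(8*exp(2*k) - exp(k) + 2)^2 + 3*exp(k)/(8*exp(2*k) - exp(k) + 2)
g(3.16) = 0.01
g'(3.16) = -0.01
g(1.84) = 0.03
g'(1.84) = -0.00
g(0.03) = -0.62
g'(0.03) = 1.38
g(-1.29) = -3.51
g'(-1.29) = 1.76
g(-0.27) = -1.14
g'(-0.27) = 2.04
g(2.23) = 0.03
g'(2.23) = -0.01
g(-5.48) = -4.50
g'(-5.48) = -0.00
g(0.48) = -0.20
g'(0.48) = 0.60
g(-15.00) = -4.50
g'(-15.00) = 0.00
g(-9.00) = -4.50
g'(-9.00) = 0.00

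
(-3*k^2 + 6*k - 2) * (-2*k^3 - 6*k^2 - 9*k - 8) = 6*k^5 + 6*k^4 - 5*k^3 - 18*k^2 - 30*k + 16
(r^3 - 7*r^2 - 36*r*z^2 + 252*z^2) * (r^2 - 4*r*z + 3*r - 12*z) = r^5 - 4*r^4*z - 4*r^4 - 36*r^3*z^2 + 16*r^3*z - 21*r^3 + 144*r^2*z^3 + 144*r^2*z^2 + 84*r^2*z - 576*r*z^3 + 756*r*z^2 - 3024*z^3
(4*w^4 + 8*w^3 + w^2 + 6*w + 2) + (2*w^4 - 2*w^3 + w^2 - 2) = 6*w^4 + 6*w^3 + 2*w^2 + 6*w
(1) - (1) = 0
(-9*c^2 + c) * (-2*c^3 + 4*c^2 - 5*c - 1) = 18*c^5 - 38*c^4 + 49*c^3 + 4*c^2 - c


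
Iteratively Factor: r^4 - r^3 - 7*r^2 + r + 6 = (r + 2)*(r^3 - 3*r^2 - r + 3) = (r - 3)*(r + 2)*(r^2 - 1) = (r - 3)*(r - 1)*(r + 2)*(r + 1)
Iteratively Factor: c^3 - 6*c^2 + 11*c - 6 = (c - 1)*(c^2 - 5*c + 6) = (c - 2)*(c - 1)*(c - 3)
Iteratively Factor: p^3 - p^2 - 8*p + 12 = (p - 2)*(p^2 + p - 6) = (p - 2)^2*(p + 3)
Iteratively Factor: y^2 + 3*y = (y + 3)*(y)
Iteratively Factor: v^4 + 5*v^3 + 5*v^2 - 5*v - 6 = (v + 2)*(v^3 + 3*v^2 - v - 3) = (v - 1)*(v + 2)*(v^2 + 4*v + 3) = (v - 1)*(v + 1)*(v + 2)*(v + 3)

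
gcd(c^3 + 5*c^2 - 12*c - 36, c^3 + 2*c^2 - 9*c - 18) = c^2 - c - 6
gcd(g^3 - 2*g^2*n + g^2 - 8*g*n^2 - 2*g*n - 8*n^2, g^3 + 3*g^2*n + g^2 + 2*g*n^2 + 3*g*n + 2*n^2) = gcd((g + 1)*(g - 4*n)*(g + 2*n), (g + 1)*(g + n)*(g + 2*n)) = g^2 + 2*g*n + g + 2*n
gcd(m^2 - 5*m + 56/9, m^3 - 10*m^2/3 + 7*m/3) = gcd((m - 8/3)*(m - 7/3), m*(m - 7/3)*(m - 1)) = m - 7/3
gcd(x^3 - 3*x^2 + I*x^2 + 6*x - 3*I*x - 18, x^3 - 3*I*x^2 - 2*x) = x - 2*I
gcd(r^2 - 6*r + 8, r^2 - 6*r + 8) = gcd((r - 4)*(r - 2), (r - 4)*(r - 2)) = r^2 - 6*r + 8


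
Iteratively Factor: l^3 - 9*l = (l)*(l^2 - 9) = l*(l - 3)*(l + 3)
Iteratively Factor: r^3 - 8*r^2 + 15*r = (r)*(r^2 - 8*r + 15) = r*(r - 3)*(r - 5)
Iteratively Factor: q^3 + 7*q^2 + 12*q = (q + 4)*(q^2 + 3*q) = q*(q + 4)*(q + 3)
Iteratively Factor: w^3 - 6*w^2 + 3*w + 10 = (w - 5)*(w^2 - w - 2) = (w - 5)*(w - 2)*(w + 1)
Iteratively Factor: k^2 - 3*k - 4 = (k - 4)*(k + 1)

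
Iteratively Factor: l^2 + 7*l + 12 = (l + 3)*(l + 4)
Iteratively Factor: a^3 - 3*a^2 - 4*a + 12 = (a - 2)*(a^2 - a - 6) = (a - 2)*(a + 2)*(a - 3)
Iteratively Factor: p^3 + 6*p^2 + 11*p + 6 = (p + 2)*(p^2 + 4*p + 3) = (p + 1)*(p + 2)*(p + 3)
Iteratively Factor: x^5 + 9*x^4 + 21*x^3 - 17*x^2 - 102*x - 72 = (x + 3)*(x^4 + 6*x^3 + 3*x^2 - 26*x - 24) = (x + 3)*(x + 4)*(x^3 + 2*x^2 - 5*x - 6) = (x + 3)^2*(x + 4)*(x^2 - x - 2) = (x + 1)*(x + 3)^2*(x + 4)*(x - 2)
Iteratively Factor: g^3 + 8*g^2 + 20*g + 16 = (g + 2)*(g^2 + 6*g + 8) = (g + 2)^2*(g + 4)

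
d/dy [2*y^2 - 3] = 4*y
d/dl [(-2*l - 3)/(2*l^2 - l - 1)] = (-4*l^2 + 2*l + (2*l + 3)*(4*l - 1) + 2)/(-2*l^2 + l + 1)^2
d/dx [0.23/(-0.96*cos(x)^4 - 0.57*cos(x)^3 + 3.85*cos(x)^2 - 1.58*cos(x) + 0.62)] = (-0.8832*cos(x)^3 - 0.3933*cos(x)^2 + 1.771*cos(x) - 0.3634)*sin(x)/(0.96*cos(x)^4 + 0.57*cos(x)^3 - 3.85*cos(x)^2 + 1.58*cos(x) - 0.62)^2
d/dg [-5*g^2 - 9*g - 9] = -10*g - 9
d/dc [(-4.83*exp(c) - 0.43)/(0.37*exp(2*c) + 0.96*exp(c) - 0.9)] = (1.7871*exp(2*c) + 0.3182*exp(c) + 4.7598)*exp(c)/(0.1369*exp(4*c) + 0.7104*exp(3*c) + 0.2556*exp(2*c) - 1.728*exp(c) + 0.81)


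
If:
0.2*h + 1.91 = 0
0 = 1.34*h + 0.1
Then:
No Solution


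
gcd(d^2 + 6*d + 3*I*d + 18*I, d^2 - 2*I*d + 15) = d + 3*I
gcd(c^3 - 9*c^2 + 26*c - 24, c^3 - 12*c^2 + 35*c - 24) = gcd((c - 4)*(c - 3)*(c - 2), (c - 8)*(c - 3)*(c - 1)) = c - 3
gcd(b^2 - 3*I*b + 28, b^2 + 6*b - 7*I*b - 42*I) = b - 7*I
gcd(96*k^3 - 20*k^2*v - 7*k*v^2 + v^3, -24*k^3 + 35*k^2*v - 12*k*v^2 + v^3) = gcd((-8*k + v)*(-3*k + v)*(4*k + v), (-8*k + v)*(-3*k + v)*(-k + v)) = 24*k^2 - 11*k*v + v^2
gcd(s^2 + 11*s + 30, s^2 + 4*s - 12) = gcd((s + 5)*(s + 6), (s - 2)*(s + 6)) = s + 6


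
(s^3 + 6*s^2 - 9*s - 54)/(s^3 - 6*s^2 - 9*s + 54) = (s + 6)/(s - 6)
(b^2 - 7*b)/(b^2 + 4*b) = (b - 7)/(b + 4)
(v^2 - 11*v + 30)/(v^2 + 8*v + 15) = (v^2 - 11*v + 30)/(v^2 + 8*v + 15)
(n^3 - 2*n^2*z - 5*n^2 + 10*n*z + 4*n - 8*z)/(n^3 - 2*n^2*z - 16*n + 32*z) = (n - 1)/(n + 4)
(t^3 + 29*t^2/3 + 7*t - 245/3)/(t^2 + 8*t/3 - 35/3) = t + 7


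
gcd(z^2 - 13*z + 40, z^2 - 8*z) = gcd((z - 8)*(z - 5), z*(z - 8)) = z - 8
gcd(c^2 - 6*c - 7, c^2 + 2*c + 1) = c + 1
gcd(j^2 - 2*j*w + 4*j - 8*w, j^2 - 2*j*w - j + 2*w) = -j + 2*w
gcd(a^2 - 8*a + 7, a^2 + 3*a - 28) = 1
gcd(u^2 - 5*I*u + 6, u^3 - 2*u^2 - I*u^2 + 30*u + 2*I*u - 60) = u - 6*I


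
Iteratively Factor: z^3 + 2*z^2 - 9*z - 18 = (z - 3)*(z^2 + 5*z + 6) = (z - 3)*(z + 2)*(z + 3)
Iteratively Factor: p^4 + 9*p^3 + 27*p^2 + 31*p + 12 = (p + 4)*(p^3 + 5*p^2 + 7*p + 3) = (p + 1)*(p + 4)*(p^2 + 4*p + 3) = (p + 1)*(p + 3)*(p + 4)*(p + 1)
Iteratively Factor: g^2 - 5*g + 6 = (g - 3)*(g - 2)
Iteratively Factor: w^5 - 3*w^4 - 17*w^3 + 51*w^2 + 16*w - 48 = (w - 4)*(w^4 + w^3 - 13*w^2 - w + 12) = (w - 4)*(w - 3)*(w^3 + 4*w^2 - w - 4) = (w - 4)*(w - 3)*(w + 4)*(w^2 - 1) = (w - 4)*(w - 3)*(w + 1)*(w + 4)*(w - 1)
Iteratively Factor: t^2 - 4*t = (t - 4)*(t)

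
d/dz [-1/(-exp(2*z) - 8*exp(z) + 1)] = 2*(-exp(z) - 4)*exp(z)/(exp(2*z) + 8*exp(z) - 1)^2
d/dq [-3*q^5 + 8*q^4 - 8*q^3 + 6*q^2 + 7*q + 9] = -15*q^4 + 32*q^3 - 24*q^2 + 12*q + 7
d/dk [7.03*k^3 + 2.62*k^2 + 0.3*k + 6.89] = 21.09*k^2 + 5.24*k + 0.3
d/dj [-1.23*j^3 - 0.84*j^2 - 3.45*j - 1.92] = -3.69*j^2 - 1.68*j - 3.45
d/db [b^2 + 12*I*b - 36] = 2*b + 12*I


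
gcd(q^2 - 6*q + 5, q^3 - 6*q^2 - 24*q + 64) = 1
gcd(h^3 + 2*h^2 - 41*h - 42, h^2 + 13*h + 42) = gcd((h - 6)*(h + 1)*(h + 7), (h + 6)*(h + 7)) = h + 7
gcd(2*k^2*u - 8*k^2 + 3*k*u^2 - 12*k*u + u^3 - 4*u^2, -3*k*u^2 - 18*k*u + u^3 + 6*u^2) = 1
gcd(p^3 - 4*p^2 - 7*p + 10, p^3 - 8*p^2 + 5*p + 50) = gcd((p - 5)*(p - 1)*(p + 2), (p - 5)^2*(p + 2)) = p^2 - 3*p - 10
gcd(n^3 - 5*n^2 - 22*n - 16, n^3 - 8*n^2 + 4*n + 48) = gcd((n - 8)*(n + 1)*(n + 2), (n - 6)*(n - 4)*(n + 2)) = n + 2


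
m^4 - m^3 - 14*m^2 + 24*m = m*(m - 3)*(m - 2)*(m + 4)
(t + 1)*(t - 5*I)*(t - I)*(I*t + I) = I*t^4 + 6*t^3 + 2*I*t^3 + 12*t^2 - 4*I*t^2 + 6*t - 10*I*t - 5*I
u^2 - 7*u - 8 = (u - 8)*(u + 1)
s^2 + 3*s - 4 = (s - 1)*(s + 4)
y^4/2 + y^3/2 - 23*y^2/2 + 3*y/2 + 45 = (y/2 + 1)*(y - 3)^2*(y + 5)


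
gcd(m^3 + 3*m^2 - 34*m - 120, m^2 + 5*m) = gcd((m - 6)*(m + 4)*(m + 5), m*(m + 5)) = m + 5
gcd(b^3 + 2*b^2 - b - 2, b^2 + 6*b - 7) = b - 1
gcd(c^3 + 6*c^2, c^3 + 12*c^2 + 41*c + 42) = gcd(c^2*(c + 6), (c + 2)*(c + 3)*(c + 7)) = 1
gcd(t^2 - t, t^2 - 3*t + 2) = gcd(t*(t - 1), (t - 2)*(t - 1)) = t - 1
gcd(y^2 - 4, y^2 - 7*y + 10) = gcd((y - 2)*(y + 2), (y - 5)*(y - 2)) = y - 2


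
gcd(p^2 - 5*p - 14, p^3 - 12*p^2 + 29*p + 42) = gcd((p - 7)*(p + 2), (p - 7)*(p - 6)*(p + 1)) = p - 7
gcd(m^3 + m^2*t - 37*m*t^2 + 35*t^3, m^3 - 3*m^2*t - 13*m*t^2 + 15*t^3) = m^2 - 6*m*t + 5*t^2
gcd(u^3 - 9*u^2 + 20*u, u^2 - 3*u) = u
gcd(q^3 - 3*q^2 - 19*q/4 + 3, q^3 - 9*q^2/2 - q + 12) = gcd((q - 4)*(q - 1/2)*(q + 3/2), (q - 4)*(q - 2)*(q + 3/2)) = q^2 - 5*q/2 - 6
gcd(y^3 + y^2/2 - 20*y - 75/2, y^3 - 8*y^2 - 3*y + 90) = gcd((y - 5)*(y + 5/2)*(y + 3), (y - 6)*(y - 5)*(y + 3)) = y^2 - 2*y - 15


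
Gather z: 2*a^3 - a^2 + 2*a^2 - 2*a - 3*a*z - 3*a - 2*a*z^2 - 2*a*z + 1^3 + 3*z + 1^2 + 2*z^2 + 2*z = 2*a^3 + a^2 - 5*a + z^2*(2 - 2*a) + z*(5 - 5*a) + 2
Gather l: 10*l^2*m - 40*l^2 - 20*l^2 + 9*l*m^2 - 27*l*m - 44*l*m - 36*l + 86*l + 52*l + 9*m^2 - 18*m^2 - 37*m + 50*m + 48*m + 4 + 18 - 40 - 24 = l^2*(10*m - 60) + l*(9*m^2 - 71*m + 102) - 9*m^2 + 61*m - 42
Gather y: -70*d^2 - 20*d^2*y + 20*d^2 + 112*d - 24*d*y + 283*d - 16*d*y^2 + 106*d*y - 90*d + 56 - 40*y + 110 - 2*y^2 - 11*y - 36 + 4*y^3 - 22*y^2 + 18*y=-50*d^2 + 305*d + 4*y^3 + y^2*(-16*d - 24) + y*(-20*d^2 + 82*d - 33) + 130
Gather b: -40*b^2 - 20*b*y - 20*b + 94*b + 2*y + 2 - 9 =-40*b^2 + b*(74 - 20*y) + 2*y - 7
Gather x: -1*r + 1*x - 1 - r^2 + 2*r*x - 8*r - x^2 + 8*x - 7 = -r^2 - 9*r - x^2 + x*(2*r + 9) - 8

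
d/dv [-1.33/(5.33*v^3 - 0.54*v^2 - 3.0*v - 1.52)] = (21.2667*v^2 - 1.4364*v - 3.99)/(-5.33*v^3 + 0.54*v^2 + 3.0*v + 1.52)^2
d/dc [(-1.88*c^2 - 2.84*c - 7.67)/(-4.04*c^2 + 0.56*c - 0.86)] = (-12.5264*c^2 - 58.74*c + 6.7376)/(16.3216*c^4 - 4.5248*c^3 + 7.2624*c^2 - 0.9632*c + 0.7396)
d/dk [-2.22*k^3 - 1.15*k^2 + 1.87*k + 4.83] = -6.66*k^2 - 2.3*k + 1.87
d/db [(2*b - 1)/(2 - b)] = 3/(b - 2)^2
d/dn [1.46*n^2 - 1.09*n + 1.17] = 2.92*n - 1.09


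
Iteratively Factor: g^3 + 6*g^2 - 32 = (g + 4)*(g^2 + 2*g - 8) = (g + 4)^2*(g - 2)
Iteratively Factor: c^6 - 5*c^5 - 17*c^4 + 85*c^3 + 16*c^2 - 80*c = (c)*(c^5 - 5*c^4 - 17*c^3 + 85*c^2 + 16*c - 80) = c*(c + 4)*(c^4 - 9*c^3 + 19*c^2 + 9*c - 20) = c*(c - 5)*(c + 4)*(c^3 - 4*c^2 - c + 4) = c*(c - 5)*(c - 1)*(c + 4)*(c^2 - 3*c - 4) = c*(c - 5)*(c - 4)*(c - 1)*(c + 4)*(c + 1)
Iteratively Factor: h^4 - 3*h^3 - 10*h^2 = (h + 2)*(h^3 - 5*h^2) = h*(h + 2)*(h^2 - 5*h) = h*(h - 5)*(h + 2)*(h)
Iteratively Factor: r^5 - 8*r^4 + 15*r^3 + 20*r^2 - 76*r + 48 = (r - 1)*(r^4 - 7*r^3 + 8*r^2 + 28*r - 48) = (r - 2)*(r - 1)*(r^3 - 5*r^2 - 2*r + 24) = (r - 4)*(r - 2)*(r - 1)*(r^2 - r - 6) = (r - 4)*(r - 3)*(r - 2)*(r - 1)*(r + 2)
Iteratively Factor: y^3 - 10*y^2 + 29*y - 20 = (y - 4)*(y^2 - 6*y + 5) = (y - 4)*(y - 1)*(y - 5)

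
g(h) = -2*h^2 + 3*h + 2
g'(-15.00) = 63.00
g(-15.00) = -493.00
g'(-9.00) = 39.00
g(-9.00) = -187.00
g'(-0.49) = 4.96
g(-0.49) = 0.05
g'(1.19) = -1.76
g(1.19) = 2.74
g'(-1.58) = 9.32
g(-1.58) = -7.73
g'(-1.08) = 7.32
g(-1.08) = -3.57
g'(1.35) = -2.40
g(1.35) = 2.40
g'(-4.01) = 19.04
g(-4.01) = -42.19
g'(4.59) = -15.36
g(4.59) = -26.37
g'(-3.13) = 15.52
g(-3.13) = -26.98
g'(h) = 3 - 4*h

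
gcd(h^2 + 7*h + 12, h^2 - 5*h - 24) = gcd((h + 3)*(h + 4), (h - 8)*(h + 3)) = h + 3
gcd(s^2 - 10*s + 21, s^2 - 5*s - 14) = s - 7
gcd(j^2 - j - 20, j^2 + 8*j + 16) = j + 4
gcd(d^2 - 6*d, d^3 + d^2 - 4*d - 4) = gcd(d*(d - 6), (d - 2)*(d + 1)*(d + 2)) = 1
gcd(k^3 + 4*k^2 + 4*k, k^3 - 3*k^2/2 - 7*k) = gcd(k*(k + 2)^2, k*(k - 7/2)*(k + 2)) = k^2 + 2*k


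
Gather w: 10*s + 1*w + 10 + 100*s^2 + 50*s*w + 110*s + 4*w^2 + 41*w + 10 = 100*s^2 + 120*s + 4*w^2 + w*(50*s + 42) + 20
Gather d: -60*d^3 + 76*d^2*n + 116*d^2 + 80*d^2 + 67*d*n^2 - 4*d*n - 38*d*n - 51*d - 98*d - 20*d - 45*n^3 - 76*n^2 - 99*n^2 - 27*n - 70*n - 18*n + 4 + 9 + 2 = -60*d^3 + d^2*(76*n + 196) + d*(67*n^2 - 42*n - 169) - 45*n^3 - 175*n^2 - 115*n + 15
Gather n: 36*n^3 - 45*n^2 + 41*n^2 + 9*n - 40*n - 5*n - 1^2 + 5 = 36*n^3 - 4*n^2 - 36*n + 4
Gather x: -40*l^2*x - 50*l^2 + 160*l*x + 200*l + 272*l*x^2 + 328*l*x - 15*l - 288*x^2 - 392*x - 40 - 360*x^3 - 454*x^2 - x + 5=-50*l^2 + 185*l - 360*x^3 + x^2*(272*l - 742) + x*(-40*l^2 + 488*l - 393) - 35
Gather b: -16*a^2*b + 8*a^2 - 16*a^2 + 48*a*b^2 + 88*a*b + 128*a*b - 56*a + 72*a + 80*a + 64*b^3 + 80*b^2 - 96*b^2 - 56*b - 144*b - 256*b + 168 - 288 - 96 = -8*a^2 + 96*a + 64*b^3 + b^2*(48*a - 16) + b*(-16*a^2 + 216*a - 456) - 216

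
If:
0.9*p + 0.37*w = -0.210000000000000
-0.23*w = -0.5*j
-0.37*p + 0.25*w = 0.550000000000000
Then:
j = 0.53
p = -0.71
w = 1.15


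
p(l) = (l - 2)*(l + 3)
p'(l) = 2*l + 1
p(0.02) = -5.98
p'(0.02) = 1.04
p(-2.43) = -2.53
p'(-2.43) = -3.86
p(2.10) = 0.51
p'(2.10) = 5.20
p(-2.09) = -3.72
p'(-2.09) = -3.18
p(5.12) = 25.33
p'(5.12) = 11.24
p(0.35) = -5.53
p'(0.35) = 1.70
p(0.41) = -5.42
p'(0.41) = 1.82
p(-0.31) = -6.21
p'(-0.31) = 0.38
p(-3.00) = 0.00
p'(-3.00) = -5.00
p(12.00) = 150.00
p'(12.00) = 25.00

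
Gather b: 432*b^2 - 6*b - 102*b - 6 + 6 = 432*b^2 - 108*b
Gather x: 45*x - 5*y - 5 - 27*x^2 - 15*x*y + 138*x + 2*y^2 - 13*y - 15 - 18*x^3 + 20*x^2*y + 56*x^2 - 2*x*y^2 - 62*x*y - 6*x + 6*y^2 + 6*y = -18*x^3 + x^2*(20*y + 29) + x*(-2*y^2 - 77*y + 177) + 8*y^2 - 12*y - 20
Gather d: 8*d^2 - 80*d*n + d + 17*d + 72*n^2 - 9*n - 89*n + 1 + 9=8*d^2 + d*(18 - 80*n) + 72*n^2 - 98*n + 10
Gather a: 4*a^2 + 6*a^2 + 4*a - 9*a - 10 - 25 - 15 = 10*a^2 - 5*a - 50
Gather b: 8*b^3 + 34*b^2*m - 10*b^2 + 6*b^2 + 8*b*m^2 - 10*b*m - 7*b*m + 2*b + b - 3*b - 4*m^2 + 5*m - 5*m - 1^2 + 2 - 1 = 8*b^3 + b^2*(34*m - 4) + b*(8*m^2 - 17*m) - 4*m^2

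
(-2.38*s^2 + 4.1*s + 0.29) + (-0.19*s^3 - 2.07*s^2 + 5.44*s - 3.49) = -0.19*s^3 - 4.45*s^2 + 9.54*s - 3.2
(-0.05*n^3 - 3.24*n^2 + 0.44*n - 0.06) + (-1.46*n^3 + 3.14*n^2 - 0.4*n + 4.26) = -1.51*n^3 - 0.1*n^2 + 0.04*n + 4.2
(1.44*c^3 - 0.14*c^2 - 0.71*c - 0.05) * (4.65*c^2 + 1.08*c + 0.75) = 6.696*c^5 + 0.9042*c^4 - 2.3727*c^3 - 1.1043*c^2 - 0.5865*c - 0.0375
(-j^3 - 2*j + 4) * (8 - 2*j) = 2*j^4 - 8*j^3 + 4*j^2 - 24*j + 32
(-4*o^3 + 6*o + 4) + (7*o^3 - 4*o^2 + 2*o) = 3*o^3 - 4*o^2 + 8*o + 4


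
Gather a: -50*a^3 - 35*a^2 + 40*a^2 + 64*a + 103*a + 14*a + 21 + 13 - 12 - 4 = -50*a^3 + 5*a^2 + 181*a + 18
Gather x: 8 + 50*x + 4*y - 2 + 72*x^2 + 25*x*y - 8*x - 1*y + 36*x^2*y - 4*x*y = x^2*(36*y + 72) + x*(21*y + 42) + 3*y + 6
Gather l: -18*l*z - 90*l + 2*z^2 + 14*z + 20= l*(-18*z - 90) + 2*z^2 + 14*z + 20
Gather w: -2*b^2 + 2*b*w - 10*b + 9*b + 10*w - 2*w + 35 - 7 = -2*b^2 - b + w*(2*b + 8) + 28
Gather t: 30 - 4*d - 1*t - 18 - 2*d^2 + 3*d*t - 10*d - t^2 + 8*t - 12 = -2*d^2 - 14*d - t^2 + t*(3*d + 7)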